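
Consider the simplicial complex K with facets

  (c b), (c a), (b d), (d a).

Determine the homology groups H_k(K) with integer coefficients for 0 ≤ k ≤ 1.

H_0 = Z,  H_1 = Z.

K has 4 vertices, 4 edges.
rank ∂_0 = 0, rank ∂_1 = 3 ⇒ b_0 = 4 − 0 − 3 = 1; all invariant factors of ∂_1 are 1 so no torsion. So H_0 ≅ Z.
rank ∂_1 = 3, rank ∂_2 = 0 ⇒ b_1 = 4 − 3 − 0 = 1. So H_1 ≅ Z.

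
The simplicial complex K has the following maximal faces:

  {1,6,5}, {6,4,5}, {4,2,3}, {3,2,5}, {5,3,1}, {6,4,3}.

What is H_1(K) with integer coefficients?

H_1 = Z.

Fix the vertex order 1 < 2 < 3 < 4 < 5 < 6 and write every simplex with vertices in increasing order. Then dim K = 2 and the simplices of K are:

  0-simplices (6): [1], [2], [3], [4], [5], [6]
  1-simplices (12): [1,3], [1,5], [1,6], [2,3], [2,4], [2,5], [3,4], [3,5], [3,6], [4,5], [4,6], [5,6]
  2-simplices (6): [1,3,5], [1,5,6], [2,3,4], [2,3,5], [3,4,6], [4,5,6]

giving chain groups C_0 ≅ Z^6, C_1 ≅ Z^12, C_2 ≅ Z^6.

Boundary ∂_1: C_1 → C_0 maps an edge to its endpoints' difference, ∂[p,q] = q − p. For instance
  ∂[3,4] = [4] − [3].
This gives a 6×12 integer matrix of rank 5; reducing to Smith normal form yields diagonal entries (1,1,1,1,1).

Boundary ∂_2: C_2 → C_1 sends each 2-simplex [p,q,r] to [q,r] − [p,r] + [p,q]. For instance
  ∂[4,5,6] = [5,6] − [4,6] + [4,5],
  ∂[2,3,4] = [3,4] − [2,4] + [2,3].
This gives a 12×6 integer matrix of rank 6; reducing to Smith normal form yields diagonal entries (1,1,1,1,1,1).

Computing H_k = (kernel of ∂_k) / (image of ∂_{k+1}):

  H_1: rank ker ∂_1 − rank ∂_2 = (12 − 5) − 6 = 1, and the invariant factors of ∂_2 are all 1, so H_1 ≅ Z.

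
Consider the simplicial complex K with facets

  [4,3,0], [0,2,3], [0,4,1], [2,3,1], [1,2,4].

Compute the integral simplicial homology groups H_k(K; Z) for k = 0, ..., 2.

We work with the vertex ordering 0 < 1 < 2 < 3 < 4. The simplices of K, each written with vertices in increasing order, are:

  0-simplices (5): [0], [1], [2], [3], [4]
  1-simplices (10): [0,1], [0,2], [0,3], [0,4], [1,2], [1,3], [1,4], [2,3], [2,4], [3,4]
  2-simplices (5): [0,1,4], [0,2,3], [0,3,4], [1,2,3], [1,2,4]

Hence C_0 ≅ Z^5, C_1 ≅ Z^10, C_2 ≅ Z^5.

∂_1: C_1 → C_0 is given by ∂[p,q] = [q] − [p].
The 5×10 boundary matrix has rank 4 and Smith normal form diag(1,1,1,1).

The boundary map ∂_2: C_2 → C_1 acts by ∂[p,q,r] = [q,r] − [p,r] + [p,q]. For instance
  ∂[0,3,4] = [3,4] − [0,4] + [0,3],
  ∂[1,2,3] = [2,3] − [1,3] + [1,2].
As a 10×5 matrix over Z this has rank 5, with invariant factors (1,1,1,1,1).

Computing H_k = (kernel of ∂_k) / (image of ∂_{k+1}):

  H_0: rank C_0 − rank ∂_1 = 5 − 4 = 1, and the invariant factors of ∂_1 are all 1, so H_0 ≅ Z.
  H_1: rank ker ∂_1 − rank ∂_2 = (10 − 4) − 5 = 1, and the invariant factors of ∂_2 are all 1, so H_1 ≅ Z.
  H_2: rank ker ∂_2 − rank ∂_3 = (5 − 5) − 0 = 0, and there is no ∂_3, so H_2 ≅ 0.

H_0 = Z,  H_1 = Z,  H_2 = 0.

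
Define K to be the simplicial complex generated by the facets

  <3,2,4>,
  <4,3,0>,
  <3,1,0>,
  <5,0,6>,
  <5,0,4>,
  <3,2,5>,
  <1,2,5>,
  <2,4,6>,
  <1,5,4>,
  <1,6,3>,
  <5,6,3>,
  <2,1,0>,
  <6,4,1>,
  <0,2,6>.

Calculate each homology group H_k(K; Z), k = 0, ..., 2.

H_0 ≅ Z,  H_1 ≅ Z^2,  H_2 ≅ Z.

Take the total order 0 < 1 < 2 < 3 < 4 < 5 < 6 on the vertex set. Then K (dimension 2) consists of the simplices:

  0-simplices (7): [0], [1], [2], [3], [4], [5], [6]
  1-simplices (21): [0,1], [0,2], [0,3], [0,4], [0,5], [0,6], [1,2], [1,3], [1,4], [1,5], [1,6], [2,3], [2,4], [2,5], [2,6], [3,4], [3,5], [3,6], [4,5], [4,6], [5,6]
  2-simplices (14): [0,1,2], [0,1,3], [0,2,6], [0,3,4], [0,4,5], [0,5,6], [1,2,5], [1,3,6], [1,4,5], [1,4,6], [2,3,4], [2,3,5], [2,4,6], [3,5,6]

Hence C_0 ≅ Z^7, C_1 ≅ Z^21, C_2 ≅ Z^14.

Boundary ∂_1: C_1 → C_0 maps an edge to its endpoints' difference, ∂[p,q] = q − p. For instance
  ∂[1,5] = [5] − [1].
This gives a 7×21 integer matrix of rank 6; reducing to Smith normal form yields diagonal entries (1,1,1,1,1,1).

The boundary map ∂_2: C_2 → C_1 maps a triangle to the signed sum of its edges. For instance
  ∂[0,4,5] = [4,5] − [0,5] + [0,4],
  ∂[1,4,5] = [4,5] − [1,5] + [1,4].
This gives a 21×14 integer matrix of rank 13; reducing to Smith normal form yields diagonal entries (1,1,1,1,1,1,1,1,1,1,1,1,1).

Now H_k = ker ∂_k / im ∂_{k+1}, so:

  H_0: rank C_0 − rank ∂_1 = 7 − 6 = 1, and the invariant factors of ∂_1 are all 1, so H_0 = Z.
  H_1: rank ker ∂_1 − rank ∂_2 = (21 − 6) − 13 = 2, and the invariant factors of ∂_2 are all 1, so H_1 = Z^2.
  H_2: rank ker ∂_2 − rank ∂_3 = (14 − 13) − 0 = 1, and there is no ∂_3, so H_2 = Z.

As a check, the Euler characteristic is 7 − 21 + 14 = 0, which agrees with 1 − 2 + 1 = 0.
(K is a triangulation of the torus T^2.)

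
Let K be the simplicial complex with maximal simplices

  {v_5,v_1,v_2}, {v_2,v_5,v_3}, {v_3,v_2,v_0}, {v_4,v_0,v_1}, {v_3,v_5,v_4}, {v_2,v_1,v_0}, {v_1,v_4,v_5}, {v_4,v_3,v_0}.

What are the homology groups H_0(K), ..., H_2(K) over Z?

H_0 = Z,  H_1 = 0,  H_2 = Z.

We work with the vertex ordering v_0 < v_1 < v_2 < v_3 < v_4 < v_5. The simplices of K, each written with vertices in increasing order, are:

  0-simplices (6): [v_0], [v_1], [v_2], [v_3], [v_4], [v_5]
  1-simplices (12): [v_0,v_1], [v_0,v_2], [v_0,v_3], [v_0,v_4], [v_1,v_2], [v_1,v_4], [v_1,v_5], [v_2,v_3], [v_2,v_5], [v_3,v_4], [v_3,v_5], [v_4,v_5]
  2-simplices (8): [v_0,v_1,v_2], [v_0,v_1,v_4], [v_0,v_2,v_3], [v_0,v_3,v_4], [v_1,v_2,v_5], [v_1,v_4,v_5], [v_2,v_3,v_5], [v_3,v_4,v_5]

giving chain groups C_0 ≅ Z^6, C_1 ≅ Z^12, C_2 ≅ Z^8.

The boundary map ∂_1: C_1 → C_0 sends each edge [p,q] (with p < q) to q − p. For instance
  ∂[v_0,v_2] = [v_2] − [v_0].
The 6×12 boundary matrix has rank 5 and Smith normal form diag(1,1,1,1,1).

∂_2: C_2 → C_1 sends each 2-simplex [p,q,r] to [q,r] − [p,r] + [p,q]. For instance
  ∂[v_0,v_1,v_2] = [v_1,v_2] − [v_0,v_2] + [v_0,v_1],
  ∂[v_1,v_2,v_5] = [v_2,v_5] − [v_1,v_5] + [v_1,v_2].
The 12×8 boundary matrix has rank 7 and Smith normal form diag(1,1,1,1,1,1,1).

Computing H_k = (kernel of ∂_k) / (image of ∂_{k+1}):

  H_0: rank C_0 − rank ∂_1 = 6 − 5 = 1, and the invariant factors of ∂_1 are all 1, so H_0 ≅ Z.
  H_1: rank ker ∂_1 − rank ∂_2 = (12 − 5) − 7 = 0, and the invariant factors of ∂_2 are all 1, so H_1 ≅ 0.
  H_2: rank ker ∂_2 − rank ∂_3 = (8 − 7) − 0 = 1, and there is no ∂_3, so H_2 ≅ Z.

(K is a triangulation of the 2-sphere S^2.)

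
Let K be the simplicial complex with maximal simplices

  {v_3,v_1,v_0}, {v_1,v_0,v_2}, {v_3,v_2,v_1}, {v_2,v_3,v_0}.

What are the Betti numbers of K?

K has 4 vertices, 6 edges, 4 triangles.
rank ∂_0 = 0, rank ∂_1 = 3 ⇒ b_0 = 4 − 0 − 3 = 1; all invariant factors of ∂_1 are 1 so no torsion. So H_0 ≅ Z.
rank ∂_1 = 3, rank ∂_2 = 3 ⇒ b_1 = 6 − 3 − 3 = 0; all invariant factors of ∂_2 are 1 so no torsion. So H_1 ≅ 0.
rank ∂_2 = 3, rank ∂_3 = 0 ⇒ b_2 = 4 − 3 − 0 = 1. So H_2 ≅ Z.

b_0 = 1, b_1 = 0, b_2 = 1.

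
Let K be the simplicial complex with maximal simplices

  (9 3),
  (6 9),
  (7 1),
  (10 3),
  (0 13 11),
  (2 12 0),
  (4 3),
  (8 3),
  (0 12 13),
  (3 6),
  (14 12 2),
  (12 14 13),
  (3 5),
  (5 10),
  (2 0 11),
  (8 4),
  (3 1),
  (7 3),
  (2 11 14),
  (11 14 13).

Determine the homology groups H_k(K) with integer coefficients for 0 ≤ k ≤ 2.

We work with the vertex ordering 0 < 1 < 2 < 3 < 4 < 5 < 6 < 7 < 8 < 9 < 10 < 11 < 12 < 13 < 14. The simplices of K, each written with vertices in increasing order, are:

  0-simplices (15): [0], [1], [2], [3], [4], [5], [6], [7], [8], [9], [10], [11], [12], [13], [14]
  1-simplices (24): (24 of them)
  2-simplices (8): [0,2,11], [0,2,12], [0,11,13], [0,12,13], [2,11,14], [2,12,14], [11,13,14], [12,13,14]

Hence C_0 ≅ Z^15, C_1 ≅ Z^24, C_2 ≅ Z^8.

The boundary map ∂_1: C_1 → C_0 maps an edge to its endpoints' difference, ∂[p,q] = q − p. For instance
  ∂[1,3] = [3] − [1].
This gives a 15×24 integer matrix of rank 13; reducing to Smith normal form yields diagonal entries (1,1,1,1,1,1,1,1,1,1,1,1,1).

The boundary map ∂_2: C_2 → C_1 sends each 2-simplex [p,q,r] to [q,r] − [p,r] + [p,q]. For instance
  ∂[0,2,12] = [2,12] − [0,12] + [0,2],
  ∂[2,12,14] = [12,14] − [2,14] + [2,12].
As a 24×8 matrix over Z this has rank 7, with invariant factors (1,1,1,1,1,1,1).

Reading off H_k = ker ∂_k / im ∂_{k+1}:

  H_0: rank C_0 − rank ∂_1 = 15 − 13 = 2, and the invariant factors of ∂_1 are all 1, so H_0 = Z^2.
  H_1: rank ker ∂_1 − rank ∂_2 = (24 − 13) − 7 = 4, and the invariant factors of ∂_2 are all 1, so H_1 = Z^4.
  H_2: rank ker ∂_2 − rank ∂_3 = (8 − 7) − 0 = 1, and there is no ∂_3, so H_2 = Z.

As a check, the Euler characteristic is 15 − 24 + 8 = -1, which agrees with 2 − 4 + 1 = -1.

H_0 = Z^2,  H_1 = Z^4,  H_2 = Z.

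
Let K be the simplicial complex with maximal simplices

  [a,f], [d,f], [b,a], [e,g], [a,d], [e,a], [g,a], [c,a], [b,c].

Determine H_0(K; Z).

We work with the vertex ordering a < b < c < d < e < f < g. The simplices of K, each written with vertices in increasing order, are:

  0-simplices (7): a, b, c, d, e, f, g
  1-simplices (9): ab, ac, ad, ae, af, ag, bc, df, eg

so the chain groups are C_0 ≅ Z^7, C_1 ≅ Z^9.

The boundary map ∂_1: C_1 → C_0 sends each edge [p,q] (with p < q) to q − p. For instance
  ∂ad = d − a.
As a 7×9 matrix over Z this has rank 6, with invariant factors (1,1,1,1,1,1).

Reading off H_k = ker ∂_k / im ∂_{k+1}:

  H_0: rank C_0 − rank ∂_1 = 7 − 6 = 1, and the invariant factors of ∂_1 are all 1, so H_0 ≅ Z.

H_0 ≅ Z.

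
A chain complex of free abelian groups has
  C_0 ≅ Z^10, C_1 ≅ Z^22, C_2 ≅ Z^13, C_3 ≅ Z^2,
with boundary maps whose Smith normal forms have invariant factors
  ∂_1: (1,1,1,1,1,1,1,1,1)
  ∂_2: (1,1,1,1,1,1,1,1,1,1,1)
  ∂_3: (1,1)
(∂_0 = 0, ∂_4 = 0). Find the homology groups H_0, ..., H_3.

H_0 = Z,  H_1 = Z^2,  H_2 = 0,  H_3 = 0.

H_0: b_0 = 10 − 0 − 9 = 1; torsion from ∂_1 factors > 1: none. So H_0 = Z.
H_1: b_1 = 22 − 9 − 11 = 2; torsion from ∂_2 factors > 1: none. So H_1 = Z^2.
H_2: b_2 = 13 − 11 − 2 = 0; torsion from ∂_3 factors > 1: none. So H_2 = 0.
H_3: b_3 = 2 − 2 − 0 = 0; torsion from ∂_4 factors > 1: none. So H_3 = 0.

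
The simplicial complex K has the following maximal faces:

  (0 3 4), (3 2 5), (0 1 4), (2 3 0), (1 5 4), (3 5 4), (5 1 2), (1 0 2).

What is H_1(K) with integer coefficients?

Fix the vertex order 0 < 1 < 2 < 3 < 4 < 5 and write every simplex with vertices in increasing order. Then dim K = 2 and the simplices of K are:

  0-simplices (6): [0], [1], [2], [3], [4], [5]
  1-simplices (12): [0,1], [0,2], [0,3], [0,4], [1,2], [1,4], [1,5], [2,3], [2,5], [3,4], [3,5], [4,5]
  2-simplices (8): [0,1,2], [0,1,4], [0,2,3], [0,3,4], [1,2,5], [1,4,5], [2,3,5], [3,4,5]

giving chain groups C_0 ≅ Z^6, C_1 ≅ Z^12, C_2 ≅ Z^8.

∂_1: C_1 → C_0 maps an edge to its endpoints' difference, ∂[p,q] = q − p. For instance
  ∂[1,5] = [5] − [1].
This gives a 6×12 integer matrix of rank 5; reducing to Smith normal form yields diagonal entries (1,1,1,1,1).

∂_2: C_2 → C_1 sends each 2-simplex [p,q,r] to [q,r] − [p,r] + [p,q]. For instance
  ∂[0,1,4] = [1,4] − [0,4] + [0,1],
  ∂[1,4,5] = [4,5] − [1,5] + [1,4].
As a 12×8 matrix over Z this has rank 7, with invariant factors (1,1,1,1,1,1,1).

From H_k ≅ ker(∂_k) / im(∂_{k+1}) we obtain:

  H_1: rank ker ∂_1 − rank ∂_2 = (12 − 5) − 7 = 0, and the invariant factors of ∂_2 are all 1, so H_1 = 0.

(K is a triangulation of the 2-sphere S^2.)

H_1 ≅ 0.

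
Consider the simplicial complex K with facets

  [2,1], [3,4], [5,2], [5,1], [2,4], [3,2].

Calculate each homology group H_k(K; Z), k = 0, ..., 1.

H_0 ≅ Z,  H_1 ≅ Z^2.

We work with the vertex ordering 1 < 2 < 3 < 4 < 5. The simplices of K, each written with vertices in increasing order, are:

  0-simplices (5): [1], [2], [3], [4], [5]
  1-simplices (6): [1,2], [1,5], [2,3], [2,4], [2,5], [3,4]

giving chain groups C_0 ≅ Z^5, C_1 ≅ Z^6.

The boundary map ∂_1: C_1 → C_0 maps an edge to its endpoints' difference, ∂[p,q] = q − p. For instance
  ∂[2,3] = [3] − [2].
This gives a 5×6 integer matrix of rank 4; reducing to Smith normal form yields diagonal entries (1,1,1,1).

Now H_k = ker ∂_k / im ∂_{k+1}, so:

  H_0: rank C_0 − rank ∂_1 = 5 − 4 = 1, and the invariant factors of ∂_1 are all 1, so H_0 = Z.
  H_1: rank ker ∂_1 − rank ∂_2 = (6 − 4) − 0 = 2, and there is no ∂_2, so H_1 = Z^2.

As a check, the Euler characteristic is 5 − 6 = -1, which agrees with 1 − 2 = -1.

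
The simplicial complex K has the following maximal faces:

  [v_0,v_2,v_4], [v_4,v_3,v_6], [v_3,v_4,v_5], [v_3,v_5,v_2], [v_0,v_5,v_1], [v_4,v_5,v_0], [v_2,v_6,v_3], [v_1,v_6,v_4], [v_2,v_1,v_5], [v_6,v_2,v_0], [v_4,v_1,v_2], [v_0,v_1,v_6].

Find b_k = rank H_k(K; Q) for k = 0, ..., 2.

b_0 = 1, b_1 = 0, b_2 = 0.

We work with the vertex ordering v_0 < v_1 < v_2 < v_3 < v_4 < v_5 < v_6. The simplices of K, each written with vertices in increasing order, are:

  0-simplices (7): [v_0], [v_1], [v_2], [v_3], [v_4], [v_5], [v_6]
  1-simplices (18): (18 of them)
  2-simplices (12): (12 of them)

giving chain groups C_0 ≅ Z^7, C_1 ≅ Z^18, C_2 ≅ Z^12.

∂_1: C_1 → C_0 maps an edge to its endpoints' difference, ∂[p,q] = q − p.
The 7×18 boundary matrix has rank 6 and Smith normal form diag(1,1,1,1,1,1).

Boundary ∂_2: C_2 → C_1 maps a triangle to the signed sum of its edges. For instance
  ∂[v_3,v_4,v_5] = [v_4,v_5] − [v_3,v_5] + [v_3,v_4],
  ∂[v_1,v_2,v_4] = [v_2,v_4] − [v_1,v_4] + [v_1,v_2].
The resulting 18×12 matrix has rank 12, and its Smith normal form has invariant factors (1,1,1,1,1,1,1,1,1,1,1,2).

Now H_k = ker ∂_k / im ∂_{k+1}, so:

  H_0: rank C_0 − rank ∂_1 = 7 − 6 = 1, and the invariant factors of ∂_1 are all 1, so H_0 ≅ Z.
  H_1: rank ker ∂_1 − rank ∂_2 = (18 − 6) − 12 = 0, and ∂_2 has invariant factor 2 > 1, so H_1 ≅ Z/2.
  H_2: rank ker ∂_2 − rank ∂_3 = (12 − 12) − 0 = 0, and there is no ∂_3, so H_2 ≅ 0.

(K is a triangulation of the real projective plane RP^2.)

Hence the Betti numbers are b_0 = 1, b_1 = 0, b_2 = 0.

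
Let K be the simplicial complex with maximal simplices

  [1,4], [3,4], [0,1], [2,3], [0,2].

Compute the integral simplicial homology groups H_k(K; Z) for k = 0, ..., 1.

H_0 = Z,  H_1 = Z.

Fix the vertex order 0 < 1 < 2 < 3 < 4 and write every simplex with vertices in increasing order. Then dim K = 1 and the simplices of K are:

  0-simplices (5): [0], [1], [2], [3], [4]
  1-simplices (5): [0,1], [0,2], [1,4], [2,3], [3,4]

giving chain groups C_0 ≅ Z^5, C_1 ≅ Z^5.

Boundary ∂_1: C_1 → C_0 sends each edge [p,q] (with p < q) to q − p.
The 5×5 boundary matrix has rank 4 and Smith normal form diag(1,1,1,1).

Reading off H_k = ker ∂_k / im ∂_{k+1}:

  H_0: rank C_0 − rank ∂_1 = 5 − 4 = 1, and the invariant factors of ∂_1 are all 1, so H_0 ≅ Z.
  H_1: rank ker ∂_1 − rank ∂_2 = (5 − 4) − 0 = 1, and there is no ∂_2, so H_1 ≅ Z.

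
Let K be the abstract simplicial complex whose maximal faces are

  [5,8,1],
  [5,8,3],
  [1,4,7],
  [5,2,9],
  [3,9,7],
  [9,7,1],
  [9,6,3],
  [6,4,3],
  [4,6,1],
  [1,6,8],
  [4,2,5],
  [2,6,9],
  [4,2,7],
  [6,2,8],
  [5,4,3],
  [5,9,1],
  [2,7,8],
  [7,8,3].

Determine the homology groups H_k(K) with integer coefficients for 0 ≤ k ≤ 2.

Fix the vertex order 1 < 2 < 3 < 4 < 5 < 6 < 7 < 8 < 9 and write every simplex with vertices in increasing order. Then dim K = 2 and the simplices of K are:

  0-simplices (9): [1], [2], [3], [4], [5], [6], [7], [8], [9]
  1-simplices (27): (27 of them)
  2-simplices (18): [1,4,6], [1,4,7], [1,5,8], [1,5,9], [1,6,8], [1,7,9], [2,4,5], [2,4,7], [2,5,9], [2,6,8], [2,6,9], [2,7,8], [3,4,5], [3,4,6], [3,5,8], [3,6,9], [3,7,8], [3,7,9]

Hence C_0 ≅ Z^9, C_1 ≅ Z^27, C_2 ≅ Z^18.

∂_1: C_1 → C_0 is given by ∂[p,q] = [q] − [p]. For instance
  ∂[1,9] = [9] − [1].
The 9×27 boundary matrix has rank 8 and Smith normal form diag(1,1,1,1,1,1,1,1).

Boundary ∂_2: C_2 → C_1 maps a triangle to the signed sum of its edges. For instance
  ∂[1,5,8] = [5,8] − [1,8] + [1,5],
  ∂[2,4,5] = [4,5] − [2,5] + [2,4].
As a 27×18 matrix over Z this has rank 17, with invariant factors (1,1,1,1,1,1,1,1,1,1,1,1,1,1,1,1,1).

Computing H_k = (kernel of ∂_k) / (image of ∂_{k+1}):

  H_0: rank C_0 − rank ∂_1 = 9 − 8 = 1, and the invariant factors of ∂_1 are all 1, so H_0 ≅ Z.
  H_1: rank ker ∂_1 − rank ∂_2 = (27 − 8) − 17 = 2, and the invariant factors of ∂_2 are all 1, so H_1 ≅ Z^2.
  H_2: rank ker ∂_2 − rank ∂_3 = (18 − 17) − 0 = 1, and there is no ∂_3, so H_2 ≅ Z.

H_0 = Z,  H_1 = Z^2,  H_2 = Z.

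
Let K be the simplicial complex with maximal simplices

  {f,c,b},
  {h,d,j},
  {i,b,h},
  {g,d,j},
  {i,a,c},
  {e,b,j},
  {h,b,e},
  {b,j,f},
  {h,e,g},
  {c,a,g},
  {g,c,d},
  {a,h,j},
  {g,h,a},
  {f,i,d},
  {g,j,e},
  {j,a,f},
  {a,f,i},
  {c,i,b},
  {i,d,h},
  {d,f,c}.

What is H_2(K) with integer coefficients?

Fix the vertex order a < b < c < d < e < f < g < h < i < j and write every simplex with vertices in increasing order. Then dim K = 2 and the simplices of K are:

  0-simplices (10): a, b, c, d, e, f, g, h, i, j
  1-simplices (30): ac, af, ag, ah, ai, aj, bc, be, bf, bh, bi, bj, cd, cf, cg, ci, df, dg, dh, di, dj, eg, eh, ej, fi, fj, gh, gj, hi, hj
  2-simplices (20): acg, aci, afi, afj, agh, ahj, bcf, bci, beh, bej, bfj, bhi, cdf, cdg, dfi, dgj, dhi, dhj, egh, egj

so the chain groups are C_0 ≅ Z^10, C_1 ≅ Z^30, C_2 ≅ Z^20.

∂_1: C_1 → C_0 maps an edge to its endpoints' difference, ∂[p,q] = q − p. For instance
  ∂eh = h − e.
As a 10×30 matrix over Z this has rank 9, with invariant factors (1,1,1,1,1,1,1,1,1).

∂_2: C_2 → C_1 acts by ∂[p,q,r] = [q,r] − [p,r] + [p,q]. For instance
  ∂dhi = hi − di + dh,
  ∂afi = fi − ai + af.
As a 30×20 matrix over Z this has rank 20, with invariant factors (1,1,1,1,1,1,1,1,1,1,1,1,1,1,1,1,1,1,1,2).

Now H_k = ker ∂_k / im ∂_{k+1}, so:

  H_2: rank ker ∂_2 − rank ∂_3 = (20 − 20) − 0 = 0, and there is no ∂_3, so H_2 ≅ 0.

H_2 ≅ 0.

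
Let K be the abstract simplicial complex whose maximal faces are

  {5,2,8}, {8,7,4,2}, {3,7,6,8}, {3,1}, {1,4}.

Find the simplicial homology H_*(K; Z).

Take the total order 1 < 2 < 3 < 4 < 5 < 6 < 7 < 8 on the vertex set. Then K (dimension 3) consists of the simplices:

  0-simplices (8): [1], [2], [3], [4], [5], [6], [7], [8]
  1-simplices (15): [1,3], [1,4], [2,4], [2,5], [2,7], [2,8], [3,6], [3,7], [3,8], [4,7], [4,8], [5,8], [6,7], [6,8], [7,8]
  2-simplices (9): [2,4,7], [2,4,8], [2,5,8], [2,7,8], [3,6,7], [3,6,8], [3,7,8], [4,7,8], [6,7,8]
  3-simplices (2): [2,4,7,8], [3,6,7,8]

so the chain groups are C_0 ≅ Z^8, C_1 ≅ Z^15, C_2 ≅ Z^9, C_3 ≅ Z^2.

∂_1: C_1 → C_0 is given by ∂[p,q] = [q] − [p]. For instance
  ∂[6,8] = [8] − [6].
The resulting 8×15 matrix has rank 7, and its Smith normal form has invariant factors (1,1,1,1,1,1,1).

Boundary ∂_2: C_2 → C_1 acts by ∂[p,q,r] = [q,r] − [p,r] + [p,q]. For instance
  ∂[6,7,8] = [7,8] − [6,8] + [6,7],
  ∂[3,6,8] = [6,8] − [3,8] + [3,6].
The 15×9 boundary matrix has rank 7 and Smith normal form diag(1,1,1,1,1,1,1).

Boundary ∂_3: C_3 → C_2 sends each 3-simplex σ to the alternating sum Σ_i (−1)^i (σ with its i-th vertex removed). For instance
  ∂[3,6,7,8] = [6,7,8] − [3,7,8] + [3,6,8] − [3,6,7],
  ∂[2,4,7,8] = [4,7,8] − [2,7,8] + [2,4,8] − [2,4,7].
This gives a 9×2 integer matrix of rank 2; reducing to Smith normal form yields diagonal entries (1,1).

Reading off H_k = ker ∂_k / im ∂_{k+1}:

  H_0: rank C_0 − rank ∂_1 = 8 − 7 = 1, and the invariant factors of ∂_1 are all 1, so H_0 = Z.
  H_1: rank ker ∂_1 − rank ∂_2 = (15 − 7) − 7 = 1, and the invariant factors of ∂_2 are all 1, so H_1 = Z.
  H_2: rank ker ∂_2 − rank ∂_3 = (9 − 7) − 2 = 0, and the invariant factors of ∂_3 are all 1, so H_2 = 0.
  H_3: rank ker ∂_3 − rank ∂_4 = (2 − 2) − 0 = 0, and there is no ∂_4, so H_3 = 0.

H_0 ≅ Z,  H_1 ≅ Z,  H_2 = 0,  H_3 = 0.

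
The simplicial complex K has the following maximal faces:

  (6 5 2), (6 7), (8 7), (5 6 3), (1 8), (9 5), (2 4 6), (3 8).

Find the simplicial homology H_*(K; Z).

H_0 ≅ Z,  H_1 ≅ Z,  H_2 = 0.

K has 9 vertices, 12 edges, 3 triangles.
rank ∂_0 = 0, rank ∂_1 = 8 ⇒ b_0 = 9 − 0 − 8 = 1; all invariant factors of ∂_1 are 1 so no torsion. So H_0 ≅ Z.
rank ∂_1 = 8, rank ∂_2 = 3 ⇒ b_1 = 12 − 8 − 3 = 1; all invariant factors of ∂_2 are 1 so no torsion. So H_1 ≅ Z.
rank ∂_2 = 3, rank ∂_3 = 0 ⇒ b_2 = 3 − 3 − 0 = 0. So H_2 ≅ 0.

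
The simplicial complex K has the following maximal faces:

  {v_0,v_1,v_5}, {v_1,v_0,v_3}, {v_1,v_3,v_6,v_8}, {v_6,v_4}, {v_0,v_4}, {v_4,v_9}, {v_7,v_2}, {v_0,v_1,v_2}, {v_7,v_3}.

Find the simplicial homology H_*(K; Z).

H_0 = Z,  H_1 = Z^2,  H_2 = 0,  H_3 = 0.

We work with the vertex ordering v_0 < v_1 < v_2 < v_3 < v_4 < v_5 < v_6 < v_7 < v_8 < v_9. The simplices of K, each written with vertices in increasing order, are:

  0-simplices (10): [v_0], [v_1], [v_2], [v_3], [v_4], [v_5], [v_6], [v_7], [v_8], [v_9]
  1-simplices (17): (17 of them)
  2-simplices (7): [v_0,v_1,v_2], [v_0,v_1,v_3], [v_0,v_1,v_5], [v_1,v_3,v_6], [v_1,v_3,v_8], [v_1,v_6,v_8], [v_3,v_6,v_8]
  3-simplices (1): [v_1,v_3,v_6,v_8]

giving chain groups C_0 ≅ Z^10, C_1 ≅ Z^17, C_2 ≅ Z^7, C_3 ≅ Z^1.

Boundary ∂_1: C_1 → C_0 is given by ∂[p,q] = [q] − [p].
The resulting 10×17 matrix has rank 9, and its Smith normal form has invariant factors (1,1,1,1,1,1,1,1,1).

The boundary map ∂_2: C_2 → C_1 maps a triangle to the signed sum of its edges. For instance
  ∂[v_0,v_1,v_3] = [v_1,v_3] − [v_0,v_3] + [v_0,v_1],
  ∂[v_1,v_3,v_8] = [v_3,v_8] − [v_1,v_8] + [v_1,v_3].
The 17×7 boundary matrix has rank 6 and Smith normal form diag(1,1,1,1,1,1).

The boundary map ∂_3: C_3 → C_2 sends each 3-simplex σ to the alternating sum Σ_i (−1)^i (σ with its i-th vertex removed). For instance
  ∂[v_1,v_3,v_6,v_8] = [v_3,v_6,v_8] − [v_1,v_6,v_8] + [v_1,v_3,v_8] − [v_1,v_3,v_6].
This gives a 7×1 integer matrix of rank 1; reducing to Smith normal form yields diagonal entries (1).

Computing H_k = (kernel of ∂_k) / (image of ∂_{k+1}):

  H_0: rank C_0 − rank ∂_1 = 10 − 9 = 1, and the invariant factors of ∂_1 are all 1, so H_0 ≅ Z.
  H_1: rank ker ∂_1 − rank ∂_2 = (17 − 9) − 6 = 2, and the invariant factors of ∂_2 are all 1, so H_1 ≅ Z^2.
  H_2: rank ker ∂_2 − rank ∂_3 = (7 − 6) − 1 = 0, and the invariant factors of ∂_3 are all 1, so H_2 ≅ 0.
  H_3: rank ker ∂_3 − rank ∂_4 = (1 − 1) − 0 = 0, and there is no ∂_4, so H_3 ≅ 0.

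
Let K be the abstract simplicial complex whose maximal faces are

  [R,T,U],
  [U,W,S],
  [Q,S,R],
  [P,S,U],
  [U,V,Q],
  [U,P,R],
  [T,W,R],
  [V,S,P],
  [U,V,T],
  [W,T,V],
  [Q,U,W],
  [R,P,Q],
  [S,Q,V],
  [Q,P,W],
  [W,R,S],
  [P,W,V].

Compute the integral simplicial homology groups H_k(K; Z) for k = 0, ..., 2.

Fix the vertex order P < Q < R < S < T < U < V < W and write every simplex with vertices in increasing order. Then dim K = 2 and the simplices of K are:

  0-simplices (8): P, Q, R, S, T, U, V, W
  1-simplices (24): PQ, PR, PS, PU, PV, PW, QR, QS, QU, QV, QW, RS, RT, RU, RW, SU, SV, SW, TU, TV, TW, UV, UW, VW
  2-simplices (16): PQR, PQW, PRU, PSU, PSV, PVW, QRS, QSV, QUV, QUW, RSW, RTU, RTW, SUW, TUV, TVW

so the chain groups are C_0 ≅ Z^8, C_1 ≅ Z^24, C_2 ≅ Z^16.

The boundary map ∂_1: C_1 → C_0 is given by ∂[p,q] = [q] − [p]. For instance
  ∂RT = T − R.
As a 8×24 matrix over Z this has rank 7, with invariant factors (1,1,1,1,1,1,1).

The boundary map ∂_2: C_2 → C_1 maps a triangle to the signed sum of its edges. For instance
  ∂PQW = QW − PW + PQ,
  ∂TUV = UV − TV + TU.
The resulting 24×16 matrix has rank 15, and its Smith normal form has invariant factors (1,1,1,1,1,1,1,1,1,1,1,1,1,1,1).

Now H_k = ker ∂_k / im ∂_{k+1}, so:

  H_0: rank C_0 − rank ∂_1 = 8 − 7 = 1, and the invariant factors of ∂_1 are all 1, so H_0 ≅ Z.
  H_1: rank ker ∂_1 − rank ∂_2 = (24 − 7) − 15 = 2, and the invariant factors of ∂_2 are all 1, so H_1 ≅ Z^2.
  H_2: rank ker ∂_2 − rank ∂_3 = (16 − 15) − 0 = 1, and there is no ∂_3, so H_2 ≅ Z.

H_0 = Z,  H_1 = Z^2,  H_2 = Z.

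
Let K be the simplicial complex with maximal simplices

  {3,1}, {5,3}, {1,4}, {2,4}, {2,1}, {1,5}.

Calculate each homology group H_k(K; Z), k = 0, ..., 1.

H_0 = Z,  H_1 = Z^2.

We work with the vertex ordering 1 < 2 < 3 < 4 < 5. The simplices of K, each written with vertices in increasing order, are:

  0-simplices (5): [1], [2], [3], [4], [5]
  1-simplices (6): [1,2], [1,3], [1,4], [1,5], [2,4], [3,5]

Hence C_0 ≅ Z^5, C_1 ≅ Z^6.

∂_1: C_1 → C_0 maps an edge to its endpoints' difference, ∂[p,q] = q − p.
This gives a 5×6 integer matrix of rank 4; reducing to Smith normal form yields diagonal entries (1,1,1,1).

Now H_k = ker ∂_k / im ∂_{k+1}, so:

  H_0: rank C_0 − rank ∂_1 = 5 − 4 = 1, and the invariant factors of ∂_1 are all 1, so H_0 ≅ Z.
  H_1: rank ker ∂_1 − rank ∂_2 = (6 − 4) − 0 = 2, and there is no ∂_2, so H_1 ≅ Z^2.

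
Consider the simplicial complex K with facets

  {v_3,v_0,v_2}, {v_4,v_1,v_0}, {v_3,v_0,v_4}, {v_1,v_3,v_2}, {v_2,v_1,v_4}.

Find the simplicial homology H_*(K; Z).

Order the vertices as v_0 < v_1 < v_2 < v_3 < v_4. Listing each simplex with vertices in this order, K has dimension 2 with simplices:

  0-simplices (5): [v_0], [v_1], [v_2], [v_3], [v_4]
  1-simplices (10): [v_0,v_1], [v_0,v_2], [v_0,v_3], [v_0,v_4], [v_1,v_2], [v_1,v_3], [v_1,v_4], [v_2,v_3], [v_2,v_4], [v_3,v_4]
  2-simplices (5): [v_0,v_1,v_4], [v_0,v_2,v_3], [v_0,v_3,v_4], [v_1,v_2,v_3], [v_1,v_2,v_4]

Hence C_0 ≅ Z^5, C_1 ≅ Z^10, C_2 ≅ Z^5.

Boundary ∂_1: C_1 → C_0 maps an edge to its endpoints' difference, ∂[p,q] = q − p.
The resulting 5×10 matrix has rank 4, and its Smith normal form has invariant factors (1,1,1,1).

Boundary ∂_2: C_2 → C_1 acts by ∂[p,q,r] = [q,r] − [p,r] + [p,q]. For instance
  ∂[v_1,v_2,v_3] = [v_2,v_3] − [v_1,v_3] + [v_1,v_2],
  ∂[v_0,v_1,v_4] = [v_1,v_4] − [v_0,v_4] + [v_0,v_1].
This gives a 10×5 integer matrix of rank 5; reducing to Smith normal form yields diagonal entries (1,1,1,1,1).

From H_k ≅ ker(∂_k) / im(∂_{k+1}) we obtain:

  H_0: rank C_0 − rank ∂_1 = 5 − 4 = 1, and the invariant factors of ∂_1 are all 1, so H_0 ≅ Z.
  H_1: rank ker ∂_1 − rank ∂_2 = (10 − 4) − 5 = 1, and the invariant factors of ∂_2 are all 1, so H_1 ≅ Z.
  H_2: rank ker ∂_2 − rank ∂_3 = (5 − 5) − 0 = 0, and there is no ∂_3, so H_2 ≅ 0.

As a check, the Euler characteristic is 5 − 10 + 5 = 0, which agrees with 1 − 1 + 0 = 0.

H_0 ≅ Z,  H_1 ≅ Z,  H_2 = 0.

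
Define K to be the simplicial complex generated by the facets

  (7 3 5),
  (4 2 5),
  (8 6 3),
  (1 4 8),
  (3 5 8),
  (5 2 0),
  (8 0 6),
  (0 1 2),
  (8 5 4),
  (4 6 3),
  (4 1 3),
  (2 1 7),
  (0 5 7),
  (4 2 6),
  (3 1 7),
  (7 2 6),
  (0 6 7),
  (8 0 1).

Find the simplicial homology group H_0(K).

Fix the vertex order 0 < 1 < 2 < 3 < 4 < 5 < 6 < 7 < 8 and write every simplex with vertices in increasing order. Then dim K = 2 and the simplices of K are:

  0-simplices (9): [0], [1], [2], [3], [4], [5], [6], [7], [8]
  1-simplices (27): (27 of them)
  2-simplices (18): [0,1,2], [0,1,8], [0,2,5], [0,5,7], [0,6,7], [0,6,8], [1,2,7], [1,3,4], [1,3,7], [1,4,8], [2,4,5], [2,4,6], [2,6,7], [3,4,6], [3,5,7], [3,5,8], [3,6,8], [4,5,8]

giving chain groups C_0 ≅ Z^9, C_1 ≅ Z^27, C_2 ≅ Z^18.

The boundary map ∂_1: C_1 → C_0 is given by ∂[p,q] = [q] − [p].
The 9×27 boundary matrix has rank 8 and Smith normal form diag(1,1,1,1,1,1,1,1).

∂_2: C_2 → C_1 sends each 2-simplex [p,q,r] to [q,r] − [p,r] + [p,q]. For instance
  ∂[1,4,8] = [4,8] − [1,8] + [1,4],
  ∂[4,5,8] = [5,8] − [4,8] + [4,5].
The 27×18 boundary matrix has rank 18 and Smith normal form diag(1,1,1,1,1,1,1,1,1,1,1,1,1,1,1,1,1,2).

Reading off H_k = ker ∂_k / im ∂_{k+1}:

  H_0: rank C_0 − rank ∂_1 = 9 − 8 = 1, and the invariant factors of ∂_1 are all 1, so H_0 ≅ Z.

(K is a triangulation of the Klein bottle.)

H_0 ≅ Z.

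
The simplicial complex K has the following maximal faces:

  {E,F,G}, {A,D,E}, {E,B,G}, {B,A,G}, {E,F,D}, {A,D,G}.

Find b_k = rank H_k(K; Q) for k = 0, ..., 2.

K has 6 vertices, 12 edges, 6 triangles.
rank ∂_0 = 0, rank ∂_1 = 5 ⇒ b_0 = 6 − 0 − 5 = 1; all invariant factors of ∂_1 are 1 so no torsion. So H_0 = Z.
rank ∂_1 = 5, rank ∂_2 = 6 ⇒ b_1 = 12 − 5 − 6 = 1; all invariant factors of ∂_2 are 1 so no torsion. So H_1 = Z.
rank ∂_2 = 6, rank ∂_3 = 0 ⇒ b_2 = 6 − 6 − 0 = 0. So H_2 = 0.

b_0 = 1, b_1 = 1, b_2 = 0.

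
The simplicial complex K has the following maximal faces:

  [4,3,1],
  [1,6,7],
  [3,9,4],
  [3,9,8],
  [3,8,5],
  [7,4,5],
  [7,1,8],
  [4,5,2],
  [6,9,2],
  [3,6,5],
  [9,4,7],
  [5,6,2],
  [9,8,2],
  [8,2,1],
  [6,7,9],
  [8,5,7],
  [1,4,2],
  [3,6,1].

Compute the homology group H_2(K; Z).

We work with the vertex ordering 1 < 2 < 3 < 4 < 5 < 6 < 7 < 8 < 9. The simplices of K, each written with vertices in increasing order, are:

  0-simplices (9): [1], [2], [3], [4], [5], [6], [7], [8], [9]
  1-simplices (27): (27 of them)
  2-simplices (18): [1,2,4], [1,2,8], [1,3,4], [1,3,6], [1,6,7], [1,7,8], [2,4,5], [2,5,6], [2,6,9], [2,8,9], [3,4,9], [3,5,6], [3,5,8], [3,8,9], [4,5,7], [4,7,9], [5,7,8], [6,7,9]

Hence C_0 ≅ Z^9, C_1 ≅ Z^27, C_2 ≅ Z^18.

Boundary ∂_1: C_1 → C_0 maps an edge to its endpoints' difference, ∂[p,q] = q − p.
This gives a 9×27 integer matrix of rank 8; reducing to Smith normal form yields diagonal entries (1,1,1,1,1,1,1,1).

∂_2: C_2 → C_1 sends each 2-simplex [p,q,r] to [q,r] − [p,r] + [p,q]. For instance
  ∂[1,2,4] = [2,4] − [1,4] + [1,2],
  ∂[3,5,8] = [5,8] − [3,8] + [3,5].
The 27×18 boundary matrix has rank 17 and Smith normal form diag(1,1,1,1,1,1,1,1,1,1,1,1,1,1,1,1,1).

From H_k ≅ ker(∂_k) / im(∂_{k+1}) we obtain:

  H_2: rank ker ∂_2 − rank ∂_3 = (18 − 17) − 0 = 1, and there is no ∂_3, so H_2 = Z.

(K is a triangulation of the torus T^2.)

H_2 ≅ Z.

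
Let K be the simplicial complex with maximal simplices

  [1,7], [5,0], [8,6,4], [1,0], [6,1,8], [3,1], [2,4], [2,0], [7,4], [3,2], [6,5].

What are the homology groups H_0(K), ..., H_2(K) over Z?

H_0 = Z,  H_1 = Z^4,  H_2 = 0.

We work with the vertex ordering 0 < 1 < 2 < 3 < 4 < 5 < 6 < 7 < 8. The simplices of K, each written with vertices in increasing order, are:

  0-simplices (9): [0], [1], [2], [3], [4], [5], [6], [7], [8]
  1-simplices (14): [0,1], [0,2], [0,5], [1,3], [1,6], [1,7], [1,8], [2,3], [2,4], [4,6], [4,7], [4,8], [5,6], [6,8]
  2-simplices (2): [1,6,8], [4,6,8]

so the chain groups are C_0 ≅ Z^9, C_1 ≅ Z^14, C_2 ≅ Z^2.

∂_1: C_1 → C_0 maps an edge to its endpoints' difference, ∂[p,q] = q − p. For instance
  ∂[1,7] = [7] − [1].
The resulting 9×14 matrix has rank 8, and its Smith normal form has invariant factors (1,1,1,1,1,1,1,1).

The boundary map ∂_2: C_2 → C_1 acts by ∂[p,q,r] = [q,r] − [p,r] + [p,q]. For instance
  ∂[1,6,8] = [6,8] − [1,8] + [1,6],
  ∂[4,6,8] = [6,8] − [4,8] + [4,6].
The 14×2 boundary matrix has rank 2 and Smith normal form diag(1,1).

Reading off H_k = ker ∂_k / im ∂_{k+1}:

  H_0: rank C_0 − rank ∂_1 = 9 − 8 = 1, and the invariant factors of ∂_1 are all 1, so H_0 = Z.
  H_1: rank ker ∂_1 − rank ∂_2 = (14 − 8) − 2 = 4, and the invariant factors of ∂_2 are all 1, so H_1 = Z^4.
  H_2: rank ker ∂_2 − rank ∂_3 = (2 − 2) − 0 = 0, and there is no ∂_3, so H_2 = 0.

As a check, the Euler characteristic is 9 − 14 + 2 = -3, which agrees with 1 − 4 + 0 = -3.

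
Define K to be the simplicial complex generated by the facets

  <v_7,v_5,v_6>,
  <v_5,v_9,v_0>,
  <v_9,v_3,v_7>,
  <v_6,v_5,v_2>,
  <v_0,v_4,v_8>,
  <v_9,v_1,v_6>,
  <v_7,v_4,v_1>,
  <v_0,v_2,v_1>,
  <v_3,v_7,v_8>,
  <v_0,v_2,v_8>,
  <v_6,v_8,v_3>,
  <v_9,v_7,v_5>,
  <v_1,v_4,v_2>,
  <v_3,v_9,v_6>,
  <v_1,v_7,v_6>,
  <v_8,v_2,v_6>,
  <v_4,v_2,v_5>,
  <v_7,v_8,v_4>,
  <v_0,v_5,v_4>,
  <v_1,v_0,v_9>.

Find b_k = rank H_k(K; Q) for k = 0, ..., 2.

We work with the vertex ordering v_0 < v_1 < v_2 < v_3 < v_4 < v_5 < v_6 < v_7 < v_8 < v_9. The simplices of K, each written with vertices in increasing order, are:

  0-simplices (10): [v_0], [v_1], [v_2], [v_3], [v_4], [v_5], [v_6], [v_7], [v_8], [v_9]
  1-simplices (30): (30 of them)
  2-simplices (20): (20 of them)

Hence C_0 ≅ Z^10, C_1 ≅ Z^30, C_2 ≅ Z^20.

The boundary map ∂_1: C_1 → C_0 sends each edge [p,q] (with p < q) to q − p. For instance
  ∂[v_3,v_8] = [v_8] − [v_3].
This gives a 10×30 integer matrix of rank 9; reducing to Smith normal form yields diagonal entries (1,1,1,1,1,1,1,1,1).

The boundary map ∂_2: C_2 → C_1 maps a triangle to the signed sum of its edges. For instance
  ∂[v_2,v_5,v_6] = [v_5,v_6] − [v_2,v_6] + [v_2,v_5],
  ∂[v_4,v_7,v_8] = [v_7,v_8] − [v_4,v_8] + [v_4,v_7].
The 30×20 boundary matrix has rank 20 and Smith normal form diag(1,1,1,1,1,1,1,1,1,1,1,1,1,1,1,1,1,1,1,2).

Reading off H_k = ker ∂_k / im ∂_{k+1}:

  H_0: rank C_0 − rank ∂_1 = 10 − 9 = 1, and the invariant factors of ∂_1 are all 1, so H_0 = Z.
  H_1: rank ker ∂_1 − rank ∂_2 = (30 − 9) − 20 = 1, and ∂_2 has invariant factor 2 > 1, so H_1 = Z ⊕ Z/2.
  H_2: rank ker ∂_2 − rank ∂_3 = (20 − 20) − 0 = 0, and there is no ∂_3, so H_2 = 0.

As a check, the Euler characteristic is 10 − 30 + 20 = 0, which agrees with 1 − 1 + 0 = 0.
(K is a triangulation of the Klein bottle.)

Hence the Betti numbers are b_0 = 1, b_1 = 1, b_2 = 0.

b_0 = 1, b_1 = 1, b_2 = 0.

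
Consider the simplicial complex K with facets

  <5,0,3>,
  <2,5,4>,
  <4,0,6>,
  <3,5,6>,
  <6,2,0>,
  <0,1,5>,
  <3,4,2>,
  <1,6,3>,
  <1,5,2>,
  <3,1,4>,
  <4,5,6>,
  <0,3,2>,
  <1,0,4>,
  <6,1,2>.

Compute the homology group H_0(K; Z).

Take the total order 0 < 1 < 2 < 3 < 4 < 5 < 6 on the vertex set. Then K (dimension 2) consists of the simplices:

  0-simplices (7): [0], [1], [2], [3], [4], [5], [6]
  1-simplices (21): [0,1], [0,2], [0,3], [0,4], [0,5], [0,6], [1,2], [1,3], [1,4], [1,5], [1,6], [2,3], [2,4], [2,5], [2,6], [3,4], [3,5], [3,6], [4,5], [4,6], [5,6]
  2-simplices (14): [0,1,4], [0,1,5], [0,2,3], [0,2,6], [0,3,5], [0,4,6], [1,2,5], [1,2,6], [1,3,4], [1,3,6], [2,3,4], [2,4,5], [3,5,6], [4,5,6]

so the chain groups are C_0 ≅ Z^7, C_1 ≅ Z^21, C_2 ≅ Z^14.

The boundary map ∂_1: C_1 → C_0 sends each edge [p,q] (with p < q) to q − p. For instance
  ∂[1,3] = [3] − [1].
As a 7×21 matrix over Z this has rank 6, with invariant factors (1,1,1,1,1,1).

∂_2: C_2 → C_1 acts by ∂[p,q,r] = [q,r] − [p,r] + [p,q]. For instance
  ∂[0,3,5] = [3,5] − [0,5] + [0,3],
  ∂[0,1,5] = [1,5] − [0,5] + [0,1].
The resulting 21×14 matrix has rank 13, and its Smith normal form has invariant factors (1,1,1,1,1,1,1,1,1,1,1,1,1).

From H_k ≅ ker(∂_k) / im(∂_{k+1}) we obtain:

  H_0: rank C_0 − rank ∂_1 = 7 − 6 = 1, and the invariant factors of ∂_1 are all 1, so H_0 = Z.

H_0 ≅ Z.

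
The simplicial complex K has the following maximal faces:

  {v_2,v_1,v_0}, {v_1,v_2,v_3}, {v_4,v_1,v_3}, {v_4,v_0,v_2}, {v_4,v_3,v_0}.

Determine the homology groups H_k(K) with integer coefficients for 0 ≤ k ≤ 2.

Take the total order v_0 < v_1 < v_2 < v_3 < v_4 on the vertex set. Then K (dimension 2) consists of the simplices:

  0-simplices (5): [v_0], [v_1], [v_2], [v_3], [v_4]
  1-simplices (10): [v_0,v_1], [v_0,v_2], [v_0,v_3], [v_0,v_4], [v_1,v_2], [v_1,v_3], [v_1,v_4], [v_2,v_3], [v_2,v_4], [v_3,v_4]
  2-simplices (5): [v_0,v_1,v_2], [v_0,v_2,v_4], [v_0,v_3,v_4], [v_1,v_2,v_3], [v_1,v_3,v_4]

so the chain groups are C_0 ≅ Z^5, C_1 ≅ Z^10, C_2 ≅ Z^5.

The boundary map ∂_1: C_1 → C_0 sends each edge [p,q] (with p < q) to q − p. For instance
  ∂[v_0,v_1] = [v_1] − [v_0].
As a 5×10 matrix over Z this has rank 4, with invariant factors (1,1,1,1).

Boundary ∂_2: C_2 → C_1 sends each 2-simplex [p,q,r] to [q,r] − [p,r] + [p,q]. For instance
  ∂[v_0,v_1,v_2] = [v_1,v_2] − [v_0,v_2] + [v_0,v_1],
  ∂[v_0,v_2,v_4] = [v_2,v_4] − [v_0,v_4] + [v_0,v_2].
As a 10×5 matrix over Z this has rank 5, with invariant factors (1,1,1,1,1).

Computing H_k = (kernel of ∂_k) / (image of ∂_{k+1}):

  H_0: rank C_0 − rank ∂_1 = 5 − 4 = 1, and the invariant factors of ∂_1 are all 1, so H_0 = Z.
  H_1: rank ker ∂_1 − rank ∂_2 = (10 − 4) − 5 = 1, and the invariant factors of ∂_2 are all 1, so H_1 = Z.
  H_2: rank ker ∂_2 − rank ∂_3 = (5 − 5) − 0 = 0, and there is no ∂_3, so H_2 = 0.

H_0 = Z,  H_1 = Z,  H_2 = 0.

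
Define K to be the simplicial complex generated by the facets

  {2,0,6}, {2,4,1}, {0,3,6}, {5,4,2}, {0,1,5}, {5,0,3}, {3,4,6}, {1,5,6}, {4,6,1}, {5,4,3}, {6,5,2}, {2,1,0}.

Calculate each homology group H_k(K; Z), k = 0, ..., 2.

H_0 = Z,  H_1 = Z_2,  H_2 = 0.

Fix the vertex order 0 < 1 < 2 < 3 < 4 < 5 < 6 and write every simplex with vertices in increasing order. Then dim K = 2 and the simplices of K are:

  0-simplices (7): [0], [1], [2], [3], [4], [5], [6]
  1-simplices (18): [0,1], [0,2], [0,3], [0,5], [0,6], [1,2], [1,4], [1,5], [1,6], [2,4], [2,5], [2,6], [3,4], [3,5], [3,6], [4,5], [4,6], [5,6]
  2-simplices (12): [0,1,2], [0,1,5], [0,2,6], [0,3,5], [0,3,6], [1,2,4], [1,4,6], [1,5,6], [2,4,5], [2,5,6], [3,4,5], [3,4,6]

so the chain groups are C_0 ≅ Z^7, C_1 ≅ Z^18, C_2 ≅ Z^12.

∂_1: C_1 → C_0 is given by ∂[p,q] = [q] − [p]. For instance
  ∂[0,5] = [5] − [0].
The 7×18 boundary matrix has rank 6 and Smith normal form diag(1,1,1,1,1,1).

Boundary ∂_2: C_2 → C_1 acts by ∂[p,q,r] = [q,r] − [p,r] + [p,q]. For instance
  ∂[0,1,2] = [1,2] − [0,2] + [0,1],
  ∂[1,4,6] = [4,6] − [1,6] + [1,4].
As a 18×12 matrix over Z this has rank 12, with invariant factors (1,1,1,1,1,1,1,1,1,1,1,2).

Computing H_k = (kernel of ∂_k) / (image of ∂_{k+1}):

  H_0: rank C_0 − rank ∂_1 = 7 − 6 = 1, and the invariant factors of ∂_1 are all 1, so H_0 = Z.
  H_1: rank ker ∂_1 − rank ∂_2 = (18 − 6) − 12 = 0, and ∂_2 has invariant factor 2 > 1, so H_1 = Z_2.
  H_2: rank ker ∂_2 − rank ∂_3 = (12 − 12) − 0 = 0, and there is no ∂_3, so H_2 = 0.

As a check, the Euler characteristic is 7 − 18 + 12 = 1, which agrees with 1 − 0 + 0 = 1.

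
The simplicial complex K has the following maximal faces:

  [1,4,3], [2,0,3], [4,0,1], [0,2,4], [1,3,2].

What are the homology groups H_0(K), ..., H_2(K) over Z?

Take the total order 0 < 1 < 2 < 3 < 4 on the vertex set. Then K (dimension 2) consists of the simplices:

  0-simplices (5): [0], [1], [2], [3], [4]
  1-simplices (10): [0,1], [0,2], [0,3], [0,4], [1,2], [1,3], [1,4], [2,3], [2,4], [3,4]
  2-simplices (5): [0,1,4], [0,2,3], [0,2,4], [1,2,3], [1,3,4]

so the chain groups are C_0 ≅ Z^5, C_1 ≅ Z^10, C_2 ≅ Z^5.

The boundary map ∂_1: C_1 → C_0 is given by ∂[p,q] = [q] − [p]. For instance
  ∂[0,3] = [3] − [0].
As a 5×10 matrix over Z this has rank 4, with invariant factors (1,1,1,1).

Boundary ∂_2: C_2 → C_1 maps a triangle to the signed sum of its edges. For instance
  ∂[1,3,4] = [3,4] − [1,4] + [1,3],
  ∂[1,2,3] = [2,3] − [1,3] + [1,2].
The 10×5 boundary matrix has rank 5 and Smith normal form diag(1,1,1,1,1).

Now H_k = ker ∂_k / im ∂_{k+1}, so:

  H_0: rank C_0 − rank ∂_1 = 5 − 4 = 1, and the invariant factors of ∂_1 are all 1, so H_0 = Z.
  H_1: rank ker ∂_1 − rank ∂_2 = (10 − 4) − 5 = 1, and the invariant factors of ∂_2 are all 1, so H_1 = Z.
  H_2: rank ker ∂_2 − rank ∂_3 = (5 − 5) − 0 = 0, and there is no ∂_3, so H_2 = 0.

H_0 = Z,  H_1 = Z,  H_2 = 0.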